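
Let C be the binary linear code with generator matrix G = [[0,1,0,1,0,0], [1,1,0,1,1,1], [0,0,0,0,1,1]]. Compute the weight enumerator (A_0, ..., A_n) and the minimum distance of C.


Weight distribution: A_0 = 1, A_1 = 1, A_2 = 2, A_3 = 2, A_4 = 1, A_5 = 1. Minimum distance d = 1.

Enumerate all 2^3 = 8 messages m ∈ F_2^3.
For each, compute codeword c = mG in F_2^6, then tally its weight.
  m = 000 → c = 000000, weight = 0.
  m = 100 → c = 010100, weight = 2.
  m = 010 → c = 110111, weight = 5.
  m = 110 → c = 100011, weight = 3.
  m = 001 → c = 000011, weight = 2.
  m = 101 → c = 010111, weight = 4.
  m = 011 → c = 110100, weight = 3.
  m = 111 → c = 100000, weight = 1.
Tally weights:
  weight 0: 1 codewords.
  weight 1: 1 codewords.
  weight 2: 2 codewords.
  weight 3: 2 codewords.
  weight 4: 1 codewords.
  weight 5: 1 codewords.
Minimum distance d = smallest w > 0 with A_w > 0 = 1.
Sanity: Σ A_w = 8 = 2^3 = 8 ✓.


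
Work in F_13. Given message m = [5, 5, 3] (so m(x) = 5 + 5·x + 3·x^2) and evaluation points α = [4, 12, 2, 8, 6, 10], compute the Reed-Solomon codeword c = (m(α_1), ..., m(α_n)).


c = [8, 3, 1, 3, 0, 4]

Message polynomial: m(x) = 5 + 5·x + 3·x^2 (mod 13).
For each evaluation point α_i, compute m(α_i) mod 13:
  α_1 = 4: Horner steps 3 → 4 → 8, so m(4) = 8.
  α_2 = 12: Horner steps 3 → 2 → 3, so m(12) = 3.
  α_3 = 2: Horner steps 3 → 11 → 1, so m(2) = 1.
  α_4 = 8: Horner steps 3 → 3 → 3, so m(8) = 3.
  α_5 = 6: Horner steps 3 → 10 → 0, so m(6) = 0.
  α_6 = 10: Horner steps 3 → 9 → 4, so m(10) = 4.
Codeword c = [8, 3, 1, 3, 0, 4] ∈ F_13^6.


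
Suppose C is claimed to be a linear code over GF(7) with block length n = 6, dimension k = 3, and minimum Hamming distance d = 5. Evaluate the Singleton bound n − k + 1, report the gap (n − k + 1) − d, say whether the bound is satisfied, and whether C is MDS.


Singleton RHS = n − k + 1 = 4, slack = -1, bound violated (no such code; not MDS).

Singleton bound: d ≤ n − k + 1.
Here n = 6, k = 3, so n − k + 1 = 4.
Given d = 5, check d ≤ 4: NO.
Slack = (n − k + 1) − d = -1.
The slack is negative: d = 5 exceeds n − k + 1 = 4 by 1, so the Singleton bound is violated and no linear [6, 3, 5]_7 code can exist. In particular it is not MDS (MDS requires d = n − k + 1 exactly).
Description: the claimed parameters are [6, 3, 5]_7; such a code would be impossible (violates the Singleton bound).


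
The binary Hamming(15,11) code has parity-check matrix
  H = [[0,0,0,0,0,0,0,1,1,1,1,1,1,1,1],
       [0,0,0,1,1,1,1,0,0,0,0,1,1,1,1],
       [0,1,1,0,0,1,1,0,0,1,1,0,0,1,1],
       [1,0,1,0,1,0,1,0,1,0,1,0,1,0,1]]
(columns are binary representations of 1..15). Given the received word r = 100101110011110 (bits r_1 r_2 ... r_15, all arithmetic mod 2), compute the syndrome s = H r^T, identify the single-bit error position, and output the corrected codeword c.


s = (1, 0, 0, 0)^T, error position = 8, corrected codeword c = 100101100011110

Compute s = H r^T mod 2 one row at a time:
  s_1 = 1 + 0 + 0 + 1 + 1 + 1 + 1 + 0 = 5 ≡ 1 (mod 2).
  s_2 = 1 + 0 + 1 + 1 + 1 + 1 + 1 + 0 = 6 ≡ 0 (mod 2).
  s_3 = 0 + 0 + 1 + 1 + 0 + 1 + 1 + 0 = 4 ≡ 0 (mod 2).
  s_4 = 1 + 0 + 0 + 1 + 0 + 1 + 1 + 0 = 4 ≡ 0 (mod 2).
s = (1, 0, 0, 0)^T — this equals column 8 of H (binary 1000), so error is at position 8.
Correct: flip bit 8 of r = 100101110011110 to get c = 100101100011110.


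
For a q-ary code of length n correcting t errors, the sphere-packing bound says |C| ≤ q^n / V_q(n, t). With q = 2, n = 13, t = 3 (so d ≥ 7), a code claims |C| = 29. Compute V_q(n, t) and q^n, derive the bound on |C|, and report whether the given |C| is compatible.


V_q(n, t) = 378, q^n = 8192, Hamming bound = 21, |C| = 29 > bound (violated).

Step 1: Compute V_q(n, t) = Σ_{j=0}^3 C(n, j) (q−1)^j.
  j = 0: C(13,0)·(1)^0 = 1·1 = 1.
  j = 1: C(13,1)·(1)^1 = 13·1 = 13.
  j = 2: C(13,2)·(1)^2 = 78·1 = 78.
  j = 3: C(13,3)·(1)^3 = 286·1 = 286.
  V_q(n, t) = 1 + 13 + 78 + 286 = 378.
Step 2: q^n = 2^13 = 8192.
Step 3: Hamming bound ⌊q^n / V_q(n,t)⌋ = ⌊8192/378⌋ = 21.
Step 4: Compare |C| = 29 to 21: violated.
The claimed |C| lies above the Hamming bound, so no 2-ary code of length 13 with d ≥ 7 can have 29 codewords.


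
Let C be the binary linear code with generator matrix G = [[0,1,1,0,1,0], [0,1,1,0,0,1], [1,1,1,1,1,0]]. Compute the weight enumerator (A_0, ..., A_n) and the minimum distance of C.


Weight distribution: A_0 = 1, A_2 = 2, A_3 = 2, A_4 = 1, A_5 = 2. Minimum distance d = 2.

Enumerate all 2^3 = 8 messages m ∈ F_2^3.
For each, compute codeword c = mG in F_2^6, then tally its weight.
  m = 000 → c = 000000, weight = 0.
  m = 100 → c = 011010, weight = 3.
  m = 010 → c = 011001, weight = 3.
  m = 110 → c = 000011, weight = 2.
  m = 001 → c = 111110, weight = 5.
  m = 101 → c = 100100, weight = 2.
  m = 011 → c = 100111, weight = 4.
  m = 111 → c = 111101, weight = 5.
Tally weights:
  weight 0: 1 codewords.
  weight 2: 2 codewords.
  weight 3: 2 codewords.
  weight 4: 1 codewords.
  weight 5: 2 codewords.
Minimum distance d = smallest w > 0 with A_w > 0 = 2.
Sanity: Σ A_w = 8 = 2^3 = 8 ✓.


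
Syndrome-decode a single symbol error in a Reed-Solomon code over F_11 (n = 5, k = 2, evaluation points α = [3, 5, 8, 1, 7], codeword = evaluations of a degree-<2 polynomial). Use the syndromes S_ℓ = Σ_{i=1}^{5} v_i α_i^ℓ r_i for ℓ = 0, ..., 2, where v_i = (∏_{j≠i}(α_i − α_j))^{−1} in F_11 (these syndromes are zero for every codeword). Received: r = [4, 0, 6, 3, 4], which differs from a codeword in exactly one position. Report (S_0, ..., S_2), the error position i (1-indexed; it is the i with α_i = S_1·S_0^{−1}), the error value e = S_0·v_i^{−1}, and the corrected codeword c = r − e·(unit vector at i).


S = (1, 3, 9), error at position 1, error magnitude e = 8, c = [7, 0, 6, 3, 4].

Step 1: column multipliers v_i = (∏_{j≠i}(α_i − α_j))^{−1} mod 11.
  i = 1 (α = 3): (3−5)(3−8)(3−1)(3−7) = (−2)·(−5)·2·(−4) = −80 ≡ 8, so v_1 = 8^{−1} = 7 (mod 11).
  i = 2 (α = 5): (5−3)(5−8)(5−1)(5−7) = 2·(−3)·4·(−2) = 48 ≡ 4, so v_2 = 4^{−1} = 3 (mod 11).
  i = 3 (α = 8): (8−3)(8−5)(8−1)(8−7) = 5·3·7·1 = 105 ≡ 6, so v_3 = 6^{−1} = 2 (mod 11).
  i = 4 (α = 1): (1−3)(1−5)(1−8)(1−7) = (−2)·(−4)·(−7)·(−6) = 336 ≡ 6, so v_4 = 6^{−1} = 2 (mod 11).
  i = 5 (α = 7): (7−3)(7−5)(7−8)(7−1) = 4·2·(−1)·6 = −48 ≡ 7, so v_5 = 7^{−1} = 8 (mod 11).
  v = [7, 3, 2, 2, 8].
Step 2: syndromes of r = [4, 0, 6, 3, 4] (all sums mod 11).
  S_0 = Σ v_i r_i = 7·4 + 3·0 + 2·6 + 2·3 + 8·4 = 78 ≡ 1.
  S_1 = Σ v_i α_i r_i = 7·3·4 + 3·5·0 + 2·8·6 + 2·1·3 + 8·7·4 = 410 ≡ 3.
  α_i^2 mod 11 = [9, 3, 9, 1, 5].
  S_2 = Σ v_i α_i^2 r_i = 7·9·4 + 3·3·0 + 2·9·6 + 2·1·3 + 8·5·4 = 526 ≡ 9.
  S = (1, 3, 9) ≠ 0, so r is not a codeword (an error is present).
Step 3: locate the error. For a single error e at position i, S_ℓ = v_i·e·α_i^ℓ, so α_err = S_1/S_0.
  S_0^{−1} = 1^{−1} = 1 (mod 11), so α_err = 3·1 = 3 ≡ 3 = α_1. Error position i = 1.
  Consistency check: S_2/S_1 = 9·4 = 36 ≡ 3 = α_err ✓ (single-error assumption holds).
Step 4: error magnitude e = S_0/v_1 = S_0·∏_{j≠1}(α_1 − α_j) = 1·8 = 8 ≡ 8 (mod 11).
Step 5: correct position 1: c_1 = r_1 − e = 4 − 8 ≡ 7 (mod 11). Hence c = [7, 0, 6, 3, 4].
  Check: interpolating c through the α_i gives m(x) = 1 + 2·x (degree < 2) with m(α_i) = c_i for every i, so c is indeed a codeword.


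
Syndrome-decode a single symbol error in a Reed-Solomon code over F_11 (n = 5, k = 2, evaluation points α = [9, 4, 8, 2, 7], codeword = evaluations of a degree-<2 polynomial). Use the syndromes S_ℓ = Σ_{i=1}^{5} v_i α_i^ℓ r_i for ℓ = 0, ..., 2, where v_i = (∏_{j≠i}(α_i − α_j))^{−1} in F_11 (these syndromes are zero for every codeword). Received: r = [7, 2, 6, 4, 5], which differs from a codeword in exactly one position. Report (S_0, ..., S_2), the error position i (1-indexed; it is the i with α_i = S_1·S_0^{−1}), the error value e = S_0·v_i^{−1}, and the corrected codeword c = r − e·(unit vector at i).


S = (2, 4, 8), error at position 4, error magnitude e = 4, c = [7, 2, 6, 0, 5].

Step 1: column multipliers v_i = (∏_{j≠i}(α_i − α_j))^{−1} mod 11.
  i = 1 (α = 9): (9−4)(9−8)(9−2)(9−7) = 5·1·7·2 = 70 ≡ 4, so v_1 = 4^{−1} = 3 (mod 11).
  i = 2 (α = 4): (4−9)(4−8)(4−2)(4−7) = (−5)·(−4)·2·(−3) = −120 ≡ 1, so v_2 = 1^{−1} = 1 (mod 11).
  i = 3 (α = 8): (8−9)(8−4)(8−2)(8−7) = (−1)·4·6·1 = −24 ≡ 9, so v_3 = 9^{−1} = 5 (mod 11).
  i = 4 (α = 2): (2−9)(2−4)(2−8)(2−7) = (−7)·(−2)·(−6)·(−5) = 420 ≡ 2, so v_4 = 2^{−1} = 6 (mod 11).
  i = 5 (α = 7): (7−9)(7−4)(7−8)(7−2) = (−2)·3·(−1)·5 = 30 ≡ 8, so v_5 = 8^{−1} = 7 (mod 11).
  v = [3, 1, 5, 6, 7].
Step 2: syndromes of r = [7, 2, 6, 4, 5] (all sums mod 11).
  S_0 = Σ v_i r_i = 3·7 + 1·2 + 5·6 + 6·4 + 7·5 = 112 ≡ 2.
  S_1 = Σ v_i α_i r_i = 3·9·7 + 1·4·2 + 5·8·6 + 6·2·4 + 7·7·5 = 730 ≡ 4.
  α_i^2 mod 11 = [4, 5, 9, 4, 5].
  S_2 = Σ v_i α_i^2 r_i = 3·4·7 + 1·5·2 + 5·9·6 + 6·4·4 + 7·5·5 = 635 ≡ 8.
  S = (2, 4, 8) ≠ 0, so r is not a codeword (an error is present).
Step 3: locate the error. For a single error e at position i, S_ℓ = v_i·e·α_i^ℓ, so α_err = S_1/S_0.
  S_0^{−1} = 2^{−1} = 6 (mod 11), so α_err = 4·6 = 24 ≡ 2 = α_4. Error position i = 4.
  Consistency check: S_2/S_1 = 8·3 = 24 ≡ 2 = α_err ✓ (single-error assumption holds).
Step 4: error magnitude e = S_0/v_4 = S_0·∏_{j≠4}(α_4 − α_j) = 2·2 = 4 ≡ 4 (mod 11).
Step 5: correct position 4: c_4 = r_4 − e = 4 − 4 ≡ 0 (mod 11). Hence c = [7, 2, 6, 0, 5].
  Check: interpolating c through the α_i gives m(x) = 9 + 1·x (degree < 2) with m(α_i) = c_i for every i, so c is indeed a codeword.


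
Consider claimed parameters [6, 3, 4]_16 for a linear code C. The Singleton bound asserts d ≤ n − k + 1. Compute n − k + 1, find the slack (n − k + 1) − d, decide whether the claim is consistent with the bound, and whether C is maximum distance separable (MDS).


Singleton RHS = n − k + 1 = 4, slack = 0, bound satisfied, MDS.

Singleton bound: d ≤ n − k + 1.
Here n = 6, k = 3, so n − k + 1 = 4.
Given d = 4, check d ≤ 4: YES.
Slack = (n − k + 1) − d = 0.
The code is MDS (slack = 0).
Description: the claimed parameters are [6, 3, 4]_16; such a code would be MDS (meets Singleton bound).


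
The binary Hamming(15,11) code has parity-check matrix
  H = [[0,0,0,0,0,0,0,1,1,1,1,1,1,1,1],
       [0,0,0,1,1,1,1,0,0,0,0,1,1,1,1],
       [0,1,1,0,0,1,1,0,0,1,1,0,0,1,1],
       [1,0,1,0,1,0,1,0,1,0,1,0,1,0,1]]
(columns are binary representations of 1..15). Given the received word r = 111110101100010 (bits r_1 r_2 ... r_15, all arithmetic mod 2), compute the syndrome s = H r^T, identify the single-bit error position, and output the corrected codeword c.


s = (1, 0, 1, 1)^T, error position = 11, corrected codeword c = 111110101110010

Compute s = H r^T mod 2 one row at a time:
  s_1 = 0 + 1 + 1 + 0 + 0 + 0 + 1 + 0 = 3 ≡ 1 (mod 2).
  s_2 = 1 + 1 + 0 + 1 + 0 + 0 + 1 + 0 = 4 ≡ 0 (mod 2).
  s_3 = 1 + 1 + 0 + 1 + 1 + 0 + 1 + 0 = 5 ≡ 1 (mod 2).
  s_4 = 1 + 1 + 1 + 1 + 1 + 0 + 0 + 0 = 5 ≡ 1 (mod 2).
s = (1, 0, 1, 1)^T — this equals column 11 of H (binary 1011), so error is at position 11.
Correct: flip bit 11 of r = 111110101100010 to get c = 111110101110010.


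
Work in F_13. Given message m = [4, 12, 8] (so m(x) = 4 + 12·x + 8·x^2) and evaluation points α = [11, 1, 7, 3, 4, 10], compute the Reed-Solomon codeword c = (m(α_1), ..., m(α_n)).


c = [12, 11, 12, 8, 11, 1]

Message polynomial: m(x) = 4 + 12·x + 8·x^2 (mod 13).
For each evaluation point α_i, compute m(α_i) mod 13:
  α_1 = 11: Horner steps 8 → 9 → 12, so m(11) = 12.
  α_2 = 1: Horner steps 8 → 7 → 11, so m(1) = 11.
  α_3 = 7: Horner steps 8 → 3 → 12, so m(7) = 12.
  α_4 = 3: Horner steps 8 → 10 → 8, so m(3) = 8.
  α_5 = 4: Horner steps 8 → 5 → 11, so m(4) = 11.
  α_6 = 10: Horner steps 8 → 1 → 1, so m(10) = 1.
Codeword c = [12, 11, 12, 8, 11, 1] ∈ F_13^6.


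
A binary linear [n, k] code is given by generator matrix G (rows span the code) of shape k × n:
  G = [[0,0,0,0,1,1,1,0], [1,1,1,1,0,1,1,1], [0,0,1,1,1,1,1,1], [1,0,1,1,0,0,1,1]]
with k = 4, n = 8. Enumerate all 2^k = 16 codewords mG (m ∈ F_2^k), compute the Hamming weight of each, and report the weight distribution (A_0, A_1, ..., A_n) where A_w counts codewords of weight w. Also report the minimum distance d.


Weight distribution: A_0 = 1, A_2 = 2, A_3 = 5, A_4 = 1, A_5 = 2, A_6 = 4, A_7 = 1. Minimum distance d = 2.

Enumerate all 2^4 = 16 messages m ∈ F_2^4.
For each, compute codeword c = mG in F_2^8, then tally its weight.
  m = 0000 → c = 00000000, weight = 0.
  m = 1000 → c = 00001110, weight = 3.
  m = 0100 → c = 11110111, weight = 7.
  m = 1100 → c = 11111001, weight = 6.
  m = 0010 → c = 00111111, weight = 6.
  m = 1010 → c = 00110001, weight = 3.
  m = 0110 → c = 11001000, weight = 3.
  m = 1110 → c = 11000110, weight = 4.
  m = 0001 → c = 10110011, weight = 5.
  m = 1001 → c = 10111101, weight = 6.
  m = 0101 → c = 01000100, weight = 2.
  m = 1101 → c = 01001010, weight = 3.
  m = 0011 → c = 10001100, weight = 3.
  m = 1011 → c = 10000010, weight = 2.
  m = 0111 → c = 01111011, weight = 6.
  m = 1111 → c = 01110101, weight = 5.
Tally weights:
  weight 0: 1 codewords.
  weight 2: 2 codewords.
  weight 3: 5 codewords.
  weight 4: 1 codewords.
  weight 5: 2 codewords.
  weight 6: 4 codewords.
  weight 7: 1 codewords.
Minimum distance d = smallest w > 0 with A_w > 0 = 2.
Sanity: Σ A_w = 16 = 2^4 = 16 ✓.


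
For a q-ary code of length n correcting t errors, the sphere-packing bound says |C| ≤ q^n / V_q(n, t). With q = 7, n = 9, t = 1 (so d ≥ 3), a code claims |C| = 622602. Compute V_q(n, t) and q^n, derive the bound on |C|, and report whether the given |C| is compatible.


V_q(n, t) = 55, q^n = 40353607, Hamming bound = 733701, |C| = 622602 ≤ bound (satisfied).

Step 1: Compute V_q(n, t) = Σ_{j=0}^1 C(n, j) (q−1)^j.
  j = 0: C(9,0)·(6)^0 = 1·1 = 1.
  j = 1: C(9,1)·(6)^1 = 9·6 = 54.
  V_q(n, t) = 1 + 54 = 55.
Step 2: q^n = 7^9 = 40353607.
Step 3: Hamming bound ⌊q^n / V_q(n,t)⌋ = ⌊40353607/55⌋ = 733701.
Step 4: Compare |C| = 622602 to 733701: satisfied.
The claimed |C| lies below the Hamming bound.


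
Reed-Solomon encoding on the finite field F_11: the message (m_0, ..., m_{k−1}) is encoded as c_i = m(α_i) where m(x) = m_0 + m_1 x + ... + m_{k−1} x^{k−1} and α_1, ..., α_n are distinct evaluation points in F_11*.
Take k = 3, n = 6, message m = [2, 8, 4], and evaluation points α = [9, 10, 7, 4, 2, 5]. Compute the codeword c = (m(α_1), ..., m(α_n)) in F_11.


c = [2, 9, 1, 10, 1, 10]

Message polynomial: m(x) = 2 + 8·x + 4·x^2 (mod 11).
For each evaluation point α_i, compute m(α_i) mod 11:
  α_1 = 9: Horner steps 4 → 0 → 2, so m(9) = 2.
  α_2 = 10: Horner steps 4 → 4 → 9, so m(10) = 9.
  α_3 = 7: Horner steps 4 → 3 → 1, so m(7) = 1.
  α_4 = 4: Horner steps 4 → 2 → 10, so m(4) = 10.
  α_5 = 2: Horner steps 4 → 5 → 1, so m(2) = 1.
  α_6 = 5: Horner steps 4 → 6 → 10, so m(5) = 10.
Codeword c = [2, 9, 1, 10, 1, 10] ∈ F_11^6.


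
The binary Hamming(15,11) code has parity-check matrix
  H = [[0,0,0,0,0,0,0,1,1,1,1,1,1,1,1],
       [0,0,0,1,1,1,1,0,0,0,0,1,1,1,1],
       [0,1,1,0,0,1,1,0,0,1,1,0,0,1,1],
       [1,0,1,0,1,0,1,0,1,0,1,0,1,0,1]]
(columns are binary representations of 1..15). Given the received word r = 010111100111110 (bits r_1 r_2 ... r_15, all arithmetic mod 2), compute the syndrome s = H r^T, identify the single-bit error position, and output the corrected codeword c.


s = (1, 1, 0, 0)^T, error position = 12, corrected codeword c = 010111100110110

Compute s = H r^T mod 2 one row at a time:
  s_1 = 0 + 0 + 1 + 1 + 1 + 1 + 1 + 0 = 5 ≡ 1 (mod 2).
  s_2 = 1 + 1 + 1 + 1 + 1 + 1 + 1 + 0 = 7 ≡ 1 (mod 2).
  s_3 = 1 + 0 + 1 + 1 + 1 + 1 + 1 + 0 = 6 ≡ 0 (mod 2).
  s_4 = 0 + 0 + 1 + 1 + 0 + 1 + 1 + 0 = 4 ≡ 0 (mod 2).
s = (1, 1, 0, 0)^T — this equals column 12 of H (binary 1100), so error is at position 12.
Correct: flip bit 12 of r = 010111100111110 to get c = 010111100110110.


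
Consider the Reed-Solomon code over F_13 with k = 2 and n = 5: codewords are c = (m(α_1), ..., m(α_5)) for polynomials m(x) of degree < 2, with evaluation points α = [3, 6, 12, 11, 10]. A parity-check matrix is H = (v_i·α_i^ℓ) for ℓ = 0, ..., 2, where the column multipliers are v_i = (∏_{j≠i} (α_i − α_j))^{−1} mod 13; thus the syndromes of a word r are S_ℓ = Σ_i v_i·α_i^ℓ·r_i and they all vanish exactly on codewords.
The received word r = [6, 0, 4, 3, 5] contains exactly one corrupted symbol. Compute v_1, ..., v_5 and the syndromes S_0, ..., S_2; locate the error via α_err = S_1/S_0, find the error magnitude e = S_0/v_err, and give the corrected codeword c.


S = (4, 9, 4), error at position 3, error magnitude e = 3, c = [6, 0, 1, 3, 5].

Step 1: column multipliers v_i = (∏_{j≠i}(α_i − α_j))^{−1} mod 13.
  i = 1 (α = 3): (3−6)(3−12)(3−11)(3−10) = (−3)·(−9)·(−8)·(−7) = 1512 ≡ 4, so v_1 = 4^{−1} = 10 (mod 13).
  i = 2 (α = 6): (6−3)(6−12)(6−11)(6−10) = 3·(−6)·(−5)·(−4) = −360 ≡ 4, so v_2 = 4^{−1} = 10 (mod 13).
  i = 3 (α = 12): (12−3)(12−6)(12−11)(12−10) = 9·6·1·2 = 108 ≡ 4, so v_3 = 4^{−1} = 10 (mod 13).
  i = 4 (α = 11): (11−3)(11−6)(11−12)(11−10) = 8·5·(−1)·1 = −40 ≡ 12, so v_4 = 12^{−1} = 12 (mod 13).
  i = 5 (α = 10): (10−3)(10−6)(10−12)(10−11) = 7·4·(−2)·(−1) = 56 ≡ 4, so v_5 = 4^{−1} = 10 (mod 13).
  v = [10, 10, 10, 12, 10].
Step 2: syndromes of r = [6, 0, 4, 3, 5] (all sums mod 13).
  S_0 = Σ v_i r_i = 10·6 + 10·0 + 10·4 + 12·3 + 10·5 = 186 ≡ 4.
  S_1 = Σ v_i α_i r_i = 10·3·6 + 10·6·0 + 10·12·4 + 12·11·3 + 10·10·5 = 1556 ≡ 9.
  α_i^2 mod 13 = [9, 10, 1, 4, 9].
  S_2 = Σ v_i α_i^2 r_i = 10·9·6 + 10·10·0 + 10·1·4 + 12·4·3 + 10·9·5 = 1174 ≡ 4.
  S = (4, 9, 4) ≠ 0, so r is not a codeword (an error is present).
Step 3: locate the error. For a single error e at position i, S_ℓ = v_i·e·α_i^ℓ, so α_err = S_1/S_0.
  S_0^{−1} = 4^{−1} = 10 (mod 13), so α_err = 9·10 = 90 ≡ 12 = α_3. Error position i = 3.
  Consistency check: S_2/S_1 = 4·3 = 12 ≡ 12 = α_err ✓ (single-error assumption holds).
Step 4: error magnitude e = S_0/v_3 = S_0·∏_{j≠3}(α_3 − α_j) = 4·4 = 16 ≡ 3 (mod 13).
Step 5: correct position 3: c_3 = r_3 − e = 4 − 3 ≡ 1 (mod 13). Hence c = [6, 0, 1, 3, 5].
  Check: interpolating c through the α_i gives m(x) = 12 + 11·x (degree < 2) with m(α_i) = c_i for every i, so c is indeed a codeword.


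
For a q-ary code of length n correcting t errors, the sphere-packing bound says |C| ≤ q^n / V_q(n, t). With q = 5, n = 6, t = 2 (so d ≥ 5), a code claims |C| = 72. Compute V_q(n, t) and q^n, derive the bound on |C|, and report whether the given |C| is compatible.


V_q(n, t) = 265, q^n = 15625, Hamming bound = 58, |C| = 72 > bound (violated).

Step 1: Compute V_q(n, t) = Σ_{j=0}^2 C(n, j) (q−1)^j.
  j = 0: C(6,0)·(4)^0 = 1·1 = 1.
  j = 1: C(6,1)·(4)^1 = 6·4 = 24.
  j = 2: C(6,2)·(4)^2 = 15·16 = 240.
  V_q(n, t) = 1 + 24 + 240 = 265.
Step 2: q^n = 5^6 = 15625.
Step 3: Hamming bound ⌊q^n / V_q(n,t)⌋ = ⌊15625/265⌋ = 58.
Step 4: Compare |C| = 72 to 58: violated.
The claimed |C| lies above the Hamming bound, so no 5-ary code of length 6 with d ≥ 5 can have 72 codewords.


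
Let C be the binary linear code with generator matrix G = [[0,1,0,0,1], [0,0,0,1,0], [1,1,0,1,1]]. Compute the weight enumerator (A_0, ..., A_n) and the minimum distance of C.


Weight distribution: A_0 = 1, A_1 = 2, A_2 = 2, A_3 = 2, A_4 = 1. Minimum distance d = 1.

Enumerate all 2^3 = 8 messages m ∈ F_2^3.
For each, compute codeword c = mG in F_2^5, then tally its weight.
  m = 000 → c = 00000, weight = 0.
  m = 100 → c = 01001, weight = 2.
  m = 010 → c = 00010, weight = 1.
  m = 110 → c = 01011, weight = 3.
  m = 001 → c = 11011, weight = 4.
  m = 101 → c = 10010, weight = 2.
  m = 011 → c = 11001, weight = 3.
  m = 111 → c = 10000, weight = 1.
Tally weights:
  weight 0: 1 codewords.
  weight 1: 2 codewords.
  weight 2: 2 codewords.
  weight 3: 2 codewords.
  weight 4: 1 codewords.
Minimum distance d = smallest w > 0 with A_w > 0 = 1.
Sanity: Σ A_w = 8 = 2^3 = 8 ✓.


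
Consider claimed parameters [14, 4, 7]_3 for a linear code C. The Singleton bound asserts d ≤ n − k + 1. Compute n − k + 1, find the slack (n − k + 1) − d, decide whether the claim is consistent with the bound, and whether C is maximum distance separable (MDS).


Singleton RHS = n − k + 1 = 11, slack = 4, bound satisfied, not MDS.

Singleton bound: d ≤ n − k + 1.
Here n = 14, k = 4, so n − k + 1 = 11.
Given d = 7, check d ≤ 11: YES.
Slack = (n − k + 1) − d = 4.
The code is NOT MDS (slack = 4 > 0).
Description: the claimed parameters are [14, 4, 7]_3; such a code would be non-MDS.


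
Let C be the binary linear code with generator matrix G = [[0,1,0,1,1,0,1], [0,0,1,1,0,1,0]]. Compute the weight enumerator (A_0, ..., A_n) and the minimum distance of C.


Weight distribution: A_0 = 1, A_3 = 1, A_4 = 1, A_5 = 1. Minimum distance d = 3.

Enumerate all 2^2 = 4 messages m ∈ F_2^2.
For each, compute codeword c = mG in F_2^7, then tally its weight.
  m = 00 → c = 0000000, weight = 0.
  m = 10 → c = 0101101, weight = 4.
  m = 01 → c = 0011010, weight = 3.
  m = 11 → c = 0110111, weight = 5.
Tally weights:
  weight 0: 1 codewords.
  weight 3: 1 codewords.
  weight 4: 1 codewords.
  weight 5: 1 codewords.
Minimum distance d = smallest w > 0 with A_w > 0 = 3.
Sanity: Σ A_w = 4 = 2^2 = 4 ✓.


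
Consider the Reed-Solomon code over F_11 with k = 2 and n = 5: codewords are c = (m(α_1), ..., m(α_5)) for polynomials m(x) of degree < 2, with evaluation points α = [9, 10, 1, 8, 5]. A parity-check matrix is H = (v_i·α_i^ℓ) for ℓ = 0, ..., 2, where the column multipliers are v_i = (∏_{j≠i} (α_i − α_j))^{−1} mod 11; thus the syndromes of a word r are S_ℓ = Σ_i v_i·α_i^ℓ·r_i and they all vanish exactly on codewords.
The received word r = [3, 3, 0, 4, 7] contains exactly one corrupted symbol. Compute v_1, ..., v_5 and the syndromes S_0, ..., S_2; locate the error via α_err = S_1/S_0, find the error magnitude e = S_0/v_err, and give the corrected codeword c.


S = (6, 5, 6), error at position 2, error magnitude e = 1, c = [3, 2, 0, 4, 7].

Step 1: column multipliers v_i = (∏_{j≠i}(α_i − α_j))^{−1} mod 11.
  i = 1 (α = 9): (9−10)(9−1)(9−8)(9−5) = (−1)·8·1·4 = −32 ≡ 1, so v_1 = 1^{−1} = 1 (mod 11).
  i = 2 (α = 10): (10−9)(10−1)(10−8)(10−5) = 1·9·2·5 = 90 ≡ 2, so v_2 = 2^{−1} = 6 (mod 11).
  i = 3 (α = 1): (1−9)(1−10)(1−8)(1−5) = (−8)·(−9)·(−7)·(−4) = 2016 ≡ 3, so v_3 = 3^{−1} = 4 (mod 11).
  i = 4 (α = 8): (8−9)(8−10)(8−1)(8−5) = (−1)·(−2)·7·3 = 42 ≡ 9, so v_4 = 9^{−1} = 5 (mod 11).
  i = 5 (α = 5): (5−9)(5−10)(5−1)(5−8) = (−4)·(−5)·4·(−3) = −240 ≡ 2, so v_5 = 2^{−1} = 6 (mod 11).
  v = [1, 6, 4, 5, 6].
Step 2: syndromes of r = [3, 3, 0, 4, 7] (all sums mod 11).
  S_0 = Σ v_i r_i = 1·3 + 6·3 + 4·0 + 5·4 + 6·7 = 83 ≡ 6.
  S_1 = Σ v_i α_i r_i = 1·9·3 + 6·10·3 + 4·1·0 + 5·8·4 + 6·5·7 = 577 ≡ 5.
  α_i^2 mod 11 = [4, 1, 1, 9, 3].
  S_2 = Σ v_i α_i^2 r_i = 1·4·3 + 6·1·3 + 4·1·0 + 5·9·4 + 6·3·7 = 336 ≡ 6.
  S = (6, 5, 6) ≠ 0, so r is not a codeword (an error is present).
Step 3: locate the error. For a single error e at position i, S_ℓ = v_i·e·α_i^ℓ, so α_err = S_1/S_0.
  S_0^{−1} = 6^{−1} = 2 (mod 11), so α_err = 5·2 = 10 ≡ 10 = α_2. Error position i = 2.
  Consistency check: S_2/S_1 = 6·9 = 54 ≡ 10 = α_err ✓ (single-error assumption holds).
Step 4: error magnitude e = S_0/v_2 = S_0·∏_{j≠2}(α_2 − α_j) = 6·2 = 12 ≡ 1 (mod 11).
Step 5: correct position 2: c_2 = r_2 − e = 3 − 1 ≡ 2 (mod 11). Hence c = [3, 2, 0, 4, 7].
  Check: interpolating c through the α_i gives m(x) = 1 + 10·x (degree < 2) with m(α_i) = c_i for every i, so c is indeed a codeword.


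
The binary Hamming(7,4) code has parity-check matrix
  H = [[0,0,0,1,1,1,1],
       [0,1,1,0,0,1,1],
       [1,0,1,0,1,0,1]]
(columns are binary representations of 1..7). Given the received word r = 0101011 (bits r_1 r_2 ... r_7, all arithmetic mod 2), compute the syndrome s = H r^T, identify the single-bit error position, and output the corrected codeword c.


s = (1, 1, 1)^T, error position = 7, corrected codeword c = 0101010

Compute s = H r^T mod 2 one row at a time:
  s_1 = 1 + 0 + 1 + 1 = 3 ≡ 1 (mod 2).
  s_2 = 1 + 0 + 1 + 1 = 3 ≡ 1 (mod 2).
  s_3 = 0 + 0 + 0 + 1 = 1 ≡ 1 (mod 2).
s = (1, 1, 1)^T — this equals column 7 of H (binary 111), so error is at position 7.
Correct: flip bit 7 of r = 0101011 to get c = 0101010.


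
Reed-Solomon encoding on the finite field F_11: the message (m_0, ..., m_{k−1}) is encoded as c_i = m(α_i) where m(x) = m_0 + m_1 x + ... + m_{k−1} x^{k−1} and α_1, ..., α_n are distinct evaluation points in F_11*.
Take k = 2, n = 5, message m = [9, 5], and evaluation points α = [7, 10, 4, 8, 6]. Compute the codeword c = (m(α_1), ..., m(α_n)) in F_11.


c = [0, 4, 7, 5, 6]

Message polynomial: m(x) = 9 + 5·x (mod 11).
For each evaluation point α_i, compute m(α_i) mod 11:
  α_1 = 7: Horner steps 5 → 0, so m(7) = 0.
  α_2 = 10: Horner steps 5 → 4, so m(10) = 4.
  α_3 = 4: Horner steps 5 → 7, so m(4) = 7.
  α_4 = 8: Horner steps 5 → 5, so m(8) = 5.
  α_5 = 6: Horner steps 5 → 6, so m(6) = 6.
Codeword c = [0, 4, 7, 5, 6] ∈ F_11^5.


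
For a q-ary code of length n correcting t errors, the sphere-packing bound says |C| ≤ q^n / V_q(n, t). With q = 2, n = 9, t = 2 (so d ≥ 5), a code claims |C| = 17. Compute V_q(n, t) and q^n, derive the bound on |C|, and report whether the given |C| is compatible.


V_q(n, t) = 46, q^n = 512, Hamming bound = 11, |C| = 17 > bound (violated).

Step 1: Compute V_q(n, t) = Σ_{j=0}^2 C(n, j) (q−1)^j.
  j = 0: C(9,0)·(1)^0 = 1·1 = 1.
  j = 1: C(9,1)·(1)^1 = 9·1 = 9.
  j = 2: C(9,2)·(1)^2 = 36·1 = 36.
  V_q(n, t) = 1 + 9 + 36 = 46.
Step 2: q^n = 2^9 = 512.
Step 3: Hamming bound ⌊q^n / V_q(n,t)⌋ = ⌊512/46⌋ = 11.
Step 4: Compare |C| = 17 to 11: violated.
The claimed |C| lies above the Hamming bound, so no 2-ary code of length 9 with d ≥ 5 can have 17 codewords.


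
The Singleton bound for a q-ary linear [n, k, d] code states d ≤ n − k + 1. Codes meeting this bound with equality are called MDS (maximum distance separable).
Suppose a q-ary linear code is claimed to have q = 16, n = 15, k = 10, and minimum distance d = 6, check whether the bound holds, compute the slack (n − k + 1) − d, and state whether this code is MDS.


Singleton RHS = n − k + 1 = 6, slack = 0, bound satisfied, MDS.

Singleton bound: d ≤ n − k + 1.
Here n = 15, k = 10, so n − k + 1 = 6.
Given d = 6, check d ≤ 6: YES.
Slack = (n − k + 1) − d = 0.
The code is MDS (slack = 0).
Description: the claimed parameters are [15, 10, 6]_16; such a code would be MDS (meets Singleton bound).


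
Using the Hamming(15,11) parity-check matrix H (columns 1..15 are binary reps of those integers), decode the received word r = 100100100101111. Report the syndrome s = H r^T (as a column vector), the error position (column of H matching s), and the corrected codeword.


s = (1, 0, 0, 0)^T, error position = 8, corrected codeword c = 100100110101111

Compute s = H r^T mod 2 one row at a time:
  s_1 = 0 + 0 + 1 + 0 + 1 + 1 + 1 + 1 = 5 ≡ 1 (mod 2).
  s_2 = 1 + 0 + 0 + 1 + 1 + 1 + 1 + 1 = 6 ≡ 0 (mod 2).
  s_3 = 0 + 0 + 0 + 1 + 1 + 0 + 1 + 1 = 4 ≡ 0 (mod 2).
  s_4 = 1 + 0 + 0 + 1 + 0 + 0 + 1 + 1 = 4 ≡ 0 (mod 2).
s = (1, 0, 0, 0)^T — this equals column 8 of H (binary 1000), so error is at position 8.
Correct: flip bit 8 of r = 100100100101111 to get c = 100100110101111.


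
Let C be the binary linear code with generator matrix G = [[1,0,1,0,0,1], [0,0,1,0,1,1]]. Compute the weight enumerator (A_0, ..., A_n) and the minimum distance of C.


Weight distribution: A_0 = 1, A_2 = 1, A_3 = 2. Minimum distance d = 2.

Enumerate all 2^2 = 4 messages m ∈ F_2^2.
For each, compute codeword c = mG in F_2^6, then tally its weight.
  m = 00 → c = 000000, weight = 0.
  m = 10 → c = 101001, weight = 3.
  m = 01 → c = 001011, weight = 3.
  m = 11 → c = 100010, weight = 2.
Tally weights:
  weight 0: 1 codewords.
  weight 2: 1 codewords.
  weight 3: 2 codewords.
Minimum distance d = smallest w > 0 with A_w > 0 = 2.
Sanity: Σ A_w = 4 = 2^2 = 4 ✓.


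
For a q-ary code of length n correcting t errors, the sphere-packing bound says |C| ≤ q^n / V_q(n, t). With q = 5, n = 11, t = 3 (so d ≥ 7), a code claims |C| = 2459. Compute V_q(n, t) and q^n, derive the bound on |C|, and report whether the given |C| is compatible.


V_q(n, t) = 11485, q^n = 48828125, Hamming bound = 4251, |C| = 2459 ≤ bound (satisfied).

Step 1: Compute V_q(n, t) = Σ_{j=0}^3 C(n, j) (q−1)^j.
  j = 0: C(11,0)·(4)^0 = 1·1 = 1.
  j = 1: C(11,1)·(4)^1 = 11·4 = 44.
  j = 2: C(11,2)·(4)^2 = 55·16 = 880.
  j = 3: C(11,3)·(4)^3 = 165·64 = 10560.
  V_q(n, t) = 1 + 44 + 880 + 10560 = 11485.
Step 2: q^n = 5^11 = 48828125.
Step 3: Hamming bound ⌊q^n / V_q(n,t)⌋ = ⌊48828125/11485⌋ = 4251.
Step 4: Compare |C| = 2459 to 4251: satisfied.
The claimed |C| lies below the Hamming bound.


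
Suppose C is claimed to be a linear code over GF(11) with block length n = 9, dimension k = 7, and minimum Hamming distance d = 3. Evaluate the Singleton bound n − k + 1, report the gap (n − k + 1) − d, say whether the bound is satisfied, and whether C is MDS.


Singleton RHS = n − k + 1 = 3, slack = 0, bound satisfied, MDS.

Singleton bound: d ≤ n − k + 1.
Here n = 9, k = 7, so n − k + 1 = 3.
Given d = 3, check d ≤ 3: YES.
Slack = (n − k + 1) − d = 0.
The code is MDS (slack = 0).
Description: the claimed parameters are [9, 7, 3]_11; such a code would be MDS (meets Singleton bound).


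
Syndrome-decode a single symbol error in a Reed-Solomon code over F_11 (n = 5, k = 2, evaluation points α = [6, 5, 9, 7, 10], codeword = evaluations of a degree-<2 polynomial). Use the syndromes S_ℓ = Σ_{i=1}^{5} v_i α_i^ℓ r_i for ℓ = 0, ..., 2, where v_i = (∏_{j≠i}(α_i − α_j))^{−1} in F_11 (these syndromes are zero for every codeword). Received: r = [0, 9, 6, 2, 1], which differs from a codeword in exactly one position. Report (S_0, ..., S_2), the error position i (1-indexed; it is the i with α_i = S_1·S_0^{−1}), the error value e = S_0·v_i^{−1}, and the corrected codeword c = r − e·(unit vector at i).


S = (3, 8, 3), error at position 5, error magnitude e = 4, c = [0, 9, 6, 2, 8].

Step 1: column multipliers v_i = (∏_{j≠i}(α_i − α_j))^{−1} mod 11.
  i = 1 (α = 6): (6−5)(6−9)(6−7)(6−10) = 1·(−3)·(−1)·(−4) = −12 ≡ 10, so v_1 = 10^{−1} = 10 (mod 11).
  i = 2 (α = 5): (5−6)(5−9)(5−7)(5−10) = (−1)·(−4)·(−2)·(−5) = 40 ≡ 7, so v_2 = 7^{−1} = 8 (mod 11).
  i = 3 (α = 9): (9−6)(9−5)(9−7)(9−10) = 3·4·2·(−1) = −24 ≡ 9, so v_3 = 9^{−1} = 5 (mod 11).
  i = 4 (α = 7): (7−6)(7−5)(7−9)(7−10) = 1·2·(−2)·(−3) = 12 ≡ 1, so v_4 = 1^{−1} = 1 (mod 11).
  i = 5 (α = 10): (10−6)(10−5)(10−9)(10−7) = 4·5·1·3 = 60 ≡ 5, so v_5 = 5^{−1} = 9 (mod 11).
  v = [10, 8, 5, 1, 9].
Step 2: syndromes of r = [0, 9, 6, 2, 1] (all sums mod 11).
  S_0 = Σ v_i r_i = 10·0 + 8·9 + 5·6 + 1·2 + 9·1 = 113 ≡ 3.
  S_1 = Σ v_i α_i r_i = 10·6·0 + 8·5·9 + 5·9·6 + 1·7·2 + 9·10·1 = 734 ≡ 8.
  α_i^2 mod 11 = [3, 3, 4, 5, 1].
  S_2 = Σ v_i α_i^2 r_i = 10·3·0 + 8·3·9 + 5·4·6 + 1·5·2 + 9·1·1 = 355 ≡ 3.
  S = (3, 8, 3) ≠ 0, so r is not a codeword (an error is present).
Step 3: locate the error. For a single error e at position i, S_ℓ = v_i·e·α_i^ℓ, so α_err = S_1/S_0.
  S_0^{−1} = 3^{−1} = 4 (mod 11), so α_err = 8·4 = 32 ≡ 10 = α_5. Error position i = 5.
  Consistency check: S_2/S_1 = 3·7 = 21 ≡ 10 = α_err ✓ (single-error assumption holds).
Step 4: error magnitude e = S_0/v_5 = S_0·∏_{j≠5}(α_5 − α_j) = 3·5 = 15 ≡ 4 (mod 11).
Step 5: correct position 5: c_5 = r_5 − e = 1 − 4 ≡ 8 (mod 11). Hence c = [0, 9, 6, 2, 8].
  Check: interpolating c through the α_i gives m(x) = 10 + 2·x (degree < 2) with m(α_i) = c_i for every i, so c is indeed a codeword.


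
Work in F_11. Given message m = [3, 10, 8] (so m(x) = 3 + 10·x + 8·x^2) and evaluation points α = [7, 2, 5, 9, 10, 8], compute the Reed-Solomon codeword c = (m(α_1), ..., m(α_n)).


c = [3, 0, 0, 4, 1, 1]

Message polynomial: m(x) = 3 + 10·x + 8·x^2 (mod 11).
For each evaluation point α_i, compute m(α_i) mod 11:
  α_1 = 7: Horner steps 8 → 0 → 3, so m(7) = 3.
  α_2 = 2: Horner steps 8 → 4 → 0, so m(2) = 0.
  α_3 = 5: Horner steps 8 → 6 → 0, so m(5) = 0.
  α_4 = 9: Horner steps 8 → 5 → 4, so m(9) = 4.
  α_5 = 10: Horner steps 8 → 2 → 1, so m(10) = 1.
  α_6 = 8: Horner steps 8 → 8 → 1, so m(8) = 1.
Codeword c = [3, 0, 0, 4, 1, 1] ∈ F_11^6.


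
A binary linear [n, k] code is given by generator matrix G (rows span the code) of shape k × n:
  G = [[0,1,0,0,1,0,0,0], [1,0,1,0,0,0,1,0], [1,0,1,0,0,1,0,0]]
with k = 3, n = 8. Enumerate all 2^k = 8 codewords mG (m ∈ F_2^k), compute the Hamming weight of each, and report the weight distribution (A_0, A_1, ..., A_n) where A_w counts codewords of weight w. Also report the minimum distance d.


Weight distribution: A_0 = 1, A_2 = 2, A_3 = 2, A_4 = 1, A_5 = 2. Minimum distance d = 2.

Enumerate all 2^3 = 8 messages m ∈ F_2^3.
For each, compute codeword c = mG in F_2^8, then tally its weight.
  m = 000 → c = 00000000, weight = 0.
  m = 100 → c = 01001000, weight = 2.
  m = 010 → c = 10100010, weight = 3.
  m = 110 → c = 11101010, weight = 5.
  m = 001 → c = 10100100, weight = 3.
  m = 101 → c = 11101100, weight = 5.
  m = 011 → c = 00000110, weight = 2.
  m = 111 → c = 01001110, weight = 4.
Tally weights:
  weight 0: 1 codewords.
  weight 2: 2 codewords.
  weight 3: 2 codewords.
  weight 4: 1 codewords.
  weight 5: 2 codewords.
Minimum distance d = smallest w > 0 with A_w > 0 = 2.
Sanity: Σ A_w = 8 = 2^3 = 8 ✓.


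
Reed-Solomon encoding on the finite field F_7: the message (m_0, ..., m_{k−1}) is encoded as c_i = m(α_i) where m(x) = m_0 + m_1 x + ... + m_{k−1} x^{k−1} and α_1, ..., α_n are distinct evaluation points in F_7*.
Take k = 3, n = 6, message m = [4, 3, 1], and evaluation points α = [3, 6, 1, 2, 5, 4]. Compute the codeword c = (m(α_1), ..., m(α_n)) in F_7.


c = [1, 2, 1, 0, 2, 4]

Message polynomial: m(x) = 4 + 3·x + 1·x^2 (mod 7).
For each evaluation point α_i, compute m(α_i) mod 7:
  α_1 = 3: Horner steps 1 → 6 → 1, so m(3) = 1.
  α_2 = 6: Horner steps 1 → 2 → 2, so m(6) = 2.
  α_3 = 1: Horner steps 1 → 4 → 1, so m(1) = 1.
  α_4 = 2: Horner steps 1 → 5 → 0, so m(2) = 0.
  α_5 = 5: Horner steps 1 → 1 → 2, so m(5) = 2.
  α_6 = 4: Horner steps 1 → 0 → 4, so m(4) = 4.
Codeword c = [1, 2, 1, 0, 2, 4] ∈ F_7^6.


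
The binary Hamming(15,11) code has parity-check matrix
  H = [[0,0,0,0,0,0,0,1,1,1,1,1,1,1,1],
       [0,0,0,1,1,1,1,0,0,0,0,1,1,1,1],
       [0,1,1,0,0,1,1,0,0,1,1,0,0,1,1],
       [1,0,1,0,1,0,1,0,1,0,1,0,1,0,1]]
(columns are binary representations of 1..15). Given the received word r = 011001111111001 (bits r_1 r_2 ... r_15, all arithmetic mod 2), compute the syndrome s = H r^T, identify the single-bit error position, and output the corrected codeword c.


s = (0, 0, 1, 1)^T, error position = 3, corrected codeword c = 010001111111001

Compute s = H r^T mod 2 one row at a time:
  s_1 = 1 + 1 + 1 + 1 + 1 + 0 + 0 + 1 = 6 ≡ 0 (mod 2).
  s_2 = 0 + 0 + 1 + 1 + 1 + 0 + 0 + 1 = 4 ≡ 0 (mod 2).
  s_3 = 1 + 1 + 1 + 1 + 1 + 1 + 0 + 1 = 7 ≡ 1 (mod 2).
  s_4 = 0 + 1 + 0 + 1 + 1 + 1 + 0 + 1 = 5 ≡ 1 (mod 2).
s = (0, 0, 1, 1)^T — this equals column 3 of H (binary 0011), so error is at position 3.
Correct: flip bit 3 of r = 011001111111001 to get c = 010001111111001.


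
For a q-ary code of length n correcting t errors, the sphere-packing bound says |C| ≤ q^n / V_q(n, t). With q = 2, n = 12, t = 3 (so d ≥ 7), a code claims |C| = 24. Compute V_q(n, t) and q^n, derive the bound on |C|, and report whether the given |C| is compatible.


V_q(n, t) = 299, q^n = 4096, Hamming bound = 13, |C| = 24 > bound (violated).

Step 1: Compute V_q(n, t) = Σ_{j=0}^3 C(n, j) (q−1)^j.
  j = 0: C(12,0)·(1)^0 = 1·1 = 1.
  j = 1: C(12,1)·(1)^1 = 12·1 = 12.
  j = 2: C(12,2)·(1)^2 = 66·1 = 66.
  j = 3: C(12,3)·(1)^3 = 220·1 = 220.
  V_q(n, t) = 1 + 12 + 66 + 220 = 299.
Step 2: q^n = 2^12 = 4096.
Step 3: Hamming bound ⌊q^n / V_q(n,t)⌋ = ⌊4096/299⌋ = 13.
Step 4: Compare |C| = 24 to 13: violated.
The claimed |C| lies above the Hamming bound, so no 2-ary code of length 12 with d ≥ 7 can have 24 codewords.


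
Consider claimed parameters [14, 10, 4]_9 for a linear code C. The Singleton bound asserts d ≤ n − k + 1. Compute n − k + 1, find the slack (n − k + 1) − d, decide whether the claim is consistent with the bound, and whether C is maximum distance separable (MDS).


Singleton RHS = n − k + 1 = 5, slack = 1, bound satisfied, not MDS.

Singleton bound: d ≤ n − k + 1.
Here n = 14, k = 10, so n − k + 1 = 5.
Given d = 4, check d ≤ 5: YES.
Slack = (n − k + 1) − d = 1.
The code is NOT MDS (slack = 1 > 0).
Description: the claimed parameters are [14, 10, 4]_9; such a code would be non-MDS.


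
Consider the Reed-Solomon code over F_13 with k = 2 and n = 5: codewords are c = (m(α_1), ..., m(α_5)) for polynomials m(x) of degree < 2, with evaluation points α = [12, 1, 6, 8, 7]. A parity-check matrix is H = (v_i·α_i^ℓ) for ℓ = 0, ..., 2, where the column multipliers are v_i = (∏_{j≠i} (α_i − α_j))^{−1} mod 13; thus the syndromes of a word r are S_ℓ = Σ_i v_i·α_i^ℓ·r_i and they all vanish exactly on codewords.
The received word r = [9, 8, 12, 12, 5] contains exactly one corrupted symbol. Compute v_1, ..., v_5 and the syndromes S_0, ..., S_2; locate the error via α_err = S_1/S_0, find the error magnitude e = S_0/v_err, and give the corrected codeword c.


S = (3, 11, 10), error at position 4, error magnitude e = 1, c = [9, 8, 12, 11, 5].

Step 1: column multipliers v_i = (∏_{j≠i}(α_i − α_j))^{−1} mod 13.
  i = 1 (α = 12): (12−1)(12−6)(12−8)(12−7) = 11·6·4·5 = 1320 ≡ 7, so v_1 = 7^{−1} = 2 (mod 13).
  i = 2 (α = 1): (1−12)(1−6)(1−8)(1−7) = (−11)·(−5)·(−7)·(−6) = 2310 ≡ 9, so v_2 = 9^{−1} = 3 (mod 13).
  i = 3 (α = 6): (6−12)(6−1)(6−8)(6−7) = (−6)·5·(−2)·(−1) = −60 ≡ 5, so v_3 = 5^{−1} = 8 (mod 13).
  i = 4 (α = 8): (8−12)(8−1)(8−6)(8−7) = (−4)·7·2·1 = −56 ≡ 9, so v_4 = 9^{−1} = 3 (mod 13).
  i = 5 (α = 7): (7−12)(7−1)(7−6)(7−8) = (−5)·6·1·(−1) = 30 ≡ 4, so v_5 = 4^{−1} = 10 (mod 13).
  v = [2, 3, 8, 3, 10].
Step 2: syndromes of r = [9, 8, 12, 12, 5] (all sums mod 13).
  S_0 = Σ v_i r_i = 2·9 + 3·8 + 8·12 + 3·12 + 10·5 = 224 ≡ 3.
  S_1 = Σ v_i α_i r_i = 2·12·9 + 3·1·8 + 8·6·12 + 3·8·12 + 10·7·5 = 1454 ≡ 11.
  α_i^2 mod 13 = [1, 1, 10, 12, 10].
  S_2 = Σ v_i α_i^2 r_i = 2·1·9 + 3·1·8 + 8·10·12 + 3·12·12 + 10·10·5 = 1934 ≡ 10.
  S = (3, 11, 10) ≠ 0, so r is not a codeword (an error is present).
Step 3: locate the error. For a single error e at position i, S_ℓ = v_i·e·α_i^ℓ, so α_err = S_1/S_0.
  S_0^{−1} = 3^{−1} = 9 (mod 13), so α_err = 11·9 = 99 ≡ 8 = α_4. Error position i = 4.
  Consistency check: S_2/S_1 = 10·6 = 60 ≡ 8 = α_err ✓ (single-error assumption holds).
Step 4: error magnitude e = S_0/v_4 = S_0·∏_{j≠4}(α_4 − α_j) = 3·9 = 27 ≡ 1 (mod 13).
Step 5: correct position 4: c_4 = r_4 − e = 12 − 1 ≡ 11 (mod 13). Hence c = [9, 8, 12, 11, 5].
  Check: interpolating c through the α_i gives m(x) = 2 + 6·x (degree < 2) with m(α_i) = c_i for every i, so c is indeed a codeword.
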